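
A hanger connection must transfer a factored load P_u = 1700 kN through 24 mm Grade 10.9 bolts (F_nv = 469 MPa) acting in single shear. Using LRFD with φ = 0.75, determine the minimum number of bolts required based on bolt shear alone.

11 bolts

A_b = π·24²/4 = 452.4 mm².
Per-bolt design strength φR_n = 0.75 × 469 × 452.4 × 1 / 1000 = 159.1 kN.
n ≥ 1700 / 159.1 = 10.68 → use 11 bolts.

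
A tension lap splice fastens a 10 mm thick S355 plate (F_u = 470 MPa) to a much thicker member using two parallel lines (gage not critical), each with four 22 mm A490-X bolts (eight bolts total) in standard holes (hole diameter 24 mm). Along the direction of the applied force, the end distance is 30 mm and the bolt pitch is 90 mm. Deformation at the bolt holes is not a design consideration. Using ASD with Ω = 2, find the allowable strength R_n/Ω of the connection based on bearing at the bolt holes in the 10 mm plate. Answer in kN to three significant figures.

1060 kN

Per bolt r_n = 1.5 l_c t F_u ≤ 3.0 d t F_u; upper limit = 3.0 × 22 × 10 × 470 / 1000 = 310.2 kN.
Edge bolt: l_c = 30 − 24/2 = 18 mm → 1.5 × 18 × 10 × 470 / 1000 = 126.9 → r_n = 126.9 kN.
Interior bolts: l_c = 90 − 24 = 66 mm → 1.5 × 66 × 10 × 470 / 1000 = 465.3 → r_n = 310.2 kN.
R_n = 2 × 126.9 + 6 × 310.2 = 2115 kN.
Allowable strength R_n/Ω = 2115 / 2 = 1060 kN.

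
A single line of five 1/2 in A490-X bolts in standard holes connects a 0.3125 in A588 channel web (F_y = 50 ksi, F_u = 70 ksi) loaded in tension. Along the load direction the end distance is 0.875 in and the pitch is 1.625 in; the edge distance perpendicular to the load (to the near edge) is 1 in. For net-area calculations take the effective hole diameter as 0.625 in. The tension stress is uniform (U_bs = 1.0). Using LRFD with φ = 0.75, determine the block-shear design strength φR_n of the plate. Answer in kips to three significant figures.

Shear plane L_v = 0.875 + 4·1.625 = 7.375 in; A_gv = 7.375 × 0.3125 = 2.305 in².
A_nv = (7.375 − 4.5·0.625) × 0.3125 = 1.426 in².
A_nt = (1 − 0.5·0.625) × 0.3125 = 0.2148 in².
0.6 F_u A_nv = 59.88 kips; 0.6 F_y A_gv = 69.14 kips → shear rupture governs the shear term.
R_n = 59.88 + 1.0 × 70 × 0.2148 = 74.92 kips.
Design strength φR_n = 0.75 × 74.92 = 56.2 kips.

56.2 kips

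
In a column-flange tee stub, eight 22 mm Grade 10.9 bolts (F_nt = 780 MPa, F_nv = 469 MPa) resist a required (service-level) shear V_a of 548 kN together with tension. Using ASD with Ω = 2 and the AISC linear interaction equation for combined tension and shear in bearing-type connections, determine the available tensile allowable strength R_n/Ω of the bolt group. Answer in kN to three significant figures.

630 kN

A_b = π·22²/4 = 380.1 mm²; f_rv = 548 × 1000 / (8 × 380.1) = 180.2 MPa.
F'_nt = 1.3 F_nt − (Ω F_nt / F_nv) f_rv = 1.3·780 − (2·780/469)·180.2 = 414.6 MPa, capped at F_nt → F'_nt = 414.6 MPa.
R_n = F'_nt · A_b · n = 414.6 × 380.1 × 8 / 1000 = 1261 kN.
Allowable strength R_n/Ω = 1261 / 2 = 630 kN.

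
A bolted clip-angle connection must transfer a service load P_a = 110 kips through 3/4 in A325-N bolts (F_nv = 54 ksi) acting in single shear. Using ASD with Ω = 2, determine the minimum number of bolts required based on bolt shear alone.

A_b = π·0.75²/4 = 0.4418 in².
Per-bolt allowable strength R_n/Ω = 54 × 0.4418 × 1 / 2 = 11.93 kips.
n ≥ 110 / 11.93 = 9.222 → use 10 bolts.

10 bolts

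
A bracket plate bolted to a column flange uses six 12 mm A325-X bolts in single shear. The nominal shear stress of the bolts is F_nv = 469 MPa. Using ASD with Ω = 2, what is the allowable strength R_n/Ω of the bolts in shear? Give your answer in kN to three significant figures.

A_b = π × 12² / 4 = 113.1 mm².
R_n = F_nv · A_b · n · n_s = 469 × 113.1 × 6 × 1 / 1000 = 318.3 kN.
Allowable strength R_n/Ω = 318.3 / 2 = 159 kN.

159 kN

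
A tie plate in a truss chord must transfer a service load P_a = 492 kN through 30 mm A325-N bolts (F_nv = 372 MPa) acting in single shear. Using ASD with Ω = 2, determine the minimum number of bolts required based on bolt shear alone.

A_b = π·30²/4 = 706.9 mm².
Per-bolt allowable strength R_n/Ω = 372 × 706.9 × 1 / 1000 / 2 = 131.5 kN.
n ≥ 492 / 131.5 = 3.742 → use 4 bolts.

4 bolts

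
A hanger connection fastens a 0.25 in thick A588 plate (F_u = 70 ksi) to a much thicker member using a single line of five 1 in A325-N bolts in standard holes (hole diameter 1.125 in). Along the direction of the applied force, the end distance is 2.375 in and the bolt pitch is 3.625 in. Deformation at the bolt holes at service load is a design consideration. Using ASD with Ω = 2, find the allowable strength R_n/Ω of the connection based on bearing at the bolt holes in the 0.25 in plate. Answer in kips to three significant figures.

Per bolt r_n = 1.2 l_c t F_u ≤ 2.4 d t F_u; upper limit = 2.4 × 1 × 0.25 × 70 = 42 kips.
Edge bolt: l_c = 2.375 − 1.125/2 = 1.812 in → 1.2 × 1.812 × 0.25 × 70 = 38.06 → r_n = 38.06 kips.
Interior bolts: l_c = 3.625 − 1.125 = 2.5 in → 1.2 × 2.5 × 0.25 × 70 = 52.5 → r_n = 42 kips.
R_n = 1 × 38.06 + 4 × 42 = 206.1 kips.
Allowable strength R_n/Ω = 206.1 / 2 = 103 kips.

103 kips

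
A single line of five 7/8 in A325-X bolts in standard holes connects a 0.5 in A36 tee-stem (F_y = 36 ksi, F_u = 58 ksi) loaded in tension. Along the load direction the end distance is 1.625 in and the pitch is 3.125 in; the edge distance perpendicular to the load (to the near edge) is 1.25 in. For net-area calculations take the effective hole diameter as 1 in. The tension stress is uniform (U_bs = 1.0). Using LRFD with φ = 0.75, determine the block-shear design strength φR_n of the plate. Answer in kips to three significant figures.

Shear plane L_v = 1.625 + 4·3.125 = 14.12 in; A_gv = 14.12 × 0.5 = 7.062 in².
A_nv = (14.12 − 4.5·1) × 0.5 = 4.812 in².
A_nt = (1.25 − 0.5·1) × 0.5 = 0.375 in².
0.6 F_u A_nv = 167.5 kips; 0.6 F_y A_gv = 152.5 kips → shear yielding governs the shear term.
R_n = 152.5 + 1.0 × 58 × 0.375 = 174.3 kips.
Design strength φR_n = 0.75 × 174.3 = 131 kips.

131 kips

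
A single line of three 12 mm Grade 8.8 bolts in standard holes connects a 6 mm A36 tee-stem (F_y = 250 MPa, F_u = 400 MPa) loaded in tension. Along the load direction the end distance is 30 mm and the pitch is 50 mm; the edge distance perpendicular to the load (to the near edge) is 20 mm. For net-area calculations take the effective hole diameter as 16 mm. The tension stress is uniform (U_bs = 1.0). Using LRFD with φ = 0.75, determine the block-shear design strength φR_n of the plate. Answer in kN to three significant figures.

Shear plane L_v = 30 + 2·50 = 130 mm; A_gv = 130 × 6 = 780 mm².
A_nv = (130 − 2.5·16) × 6 = 540 mm².
A_nt = (20 − 0.5·16) × 6 = 72 mm².
0.6 F_u A_nv = 129.6 kN; 0.6 F_y A_gv = 117 kN → shear yielding governs the shear term.
R_n = 117 + 1.0 × 400 × 72 / 1000 = 145.8 kN.
Design strength φR_n = 0.75 × 145.8 = 109 kN.

109 kN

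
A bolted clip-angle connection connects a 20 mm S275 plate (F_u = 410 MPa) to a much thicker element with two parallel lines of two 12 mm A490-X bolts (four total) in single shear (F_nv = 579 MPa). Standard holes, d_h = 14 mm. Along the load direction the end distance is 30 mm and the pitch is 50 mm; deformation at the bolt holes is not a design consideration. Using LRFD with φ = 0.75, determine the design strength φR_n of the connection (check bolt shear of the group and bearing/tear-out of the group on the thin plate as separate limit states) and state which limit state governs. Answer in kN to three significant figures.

196 kN (bolt shear governs)

Bolt shear: A_b = π·12²/4 = 113.1 mm²; R_n = 579 × 113.1 × 4 × 1 / 1000 = 261.9 kN → 0.75 × 261.9 = 196 kN.
Bearing (1.5 l_c t F_u ≤ 3.0 d t F_u): upper limit = 3.0·12·20·410 / 1000 = 295.2 kN.
  Edge l_c = 30 − 14/2 = 23 → r_n = 282.9 kN; interior l_c = 50 − 14 = 36 → r_n = 295.2 kN.
  R_n,bearing = 2·282.9 + 2·295.2 = 1156 kN → 0.75 × 1156 = 867 kN.
Bolt shear governs: 196 kN.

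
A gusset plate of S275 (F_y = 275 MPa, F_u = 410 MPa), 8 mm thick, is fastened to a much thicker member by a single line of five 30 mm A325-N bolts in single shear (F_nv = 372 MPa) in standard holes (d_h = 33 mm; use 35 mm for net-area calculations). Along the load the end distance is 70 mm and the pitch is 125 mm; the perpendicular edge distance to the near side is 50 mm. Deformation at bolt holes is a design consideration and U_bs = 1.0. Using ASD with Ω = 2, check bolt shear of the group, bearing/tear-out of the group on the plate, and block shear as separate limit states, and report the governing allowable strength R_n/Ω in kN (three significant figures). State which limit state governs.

430 kN (block shear governs)

Bolt shear: A_b = π·30²/4 = 706.9 mm²; R_n = 372 × 706.9 × 5 × 1 / 1000 = 1315 kN → 1315 / 2 = 657 kN.
Bearing: edge l_c = 53.5, r_n = 210.6 kN; interior l_c = 92, r_n = 236.2 kN; R_n = 210.6 + 4·236.2 = 1155 kN → 578 kN.
Block shear: A_gv = 4560, A_nv = 3300, A_nt = 260 mm²; R_n = min(0.6F_uA_nv, 0.6F_yA_gv) + U_bs·F_u·A_nt = 859 kN → 430 kN.
Block shear governs: 430 kN.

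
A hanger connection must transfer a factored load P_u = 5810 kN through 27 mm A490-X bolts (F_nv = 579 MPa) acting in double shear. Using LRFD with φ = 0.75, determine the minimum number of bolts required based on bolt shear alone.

12 bolts

A_b = π·27²/4 = 572.6 mm².
Per-bolt design strength φR_n = 0.75 × 579 × 572.6 × 2 / 1000 = 497.3 kN.
n ≥ 5810 / 497.3 = 11.68 → use 12 bolts.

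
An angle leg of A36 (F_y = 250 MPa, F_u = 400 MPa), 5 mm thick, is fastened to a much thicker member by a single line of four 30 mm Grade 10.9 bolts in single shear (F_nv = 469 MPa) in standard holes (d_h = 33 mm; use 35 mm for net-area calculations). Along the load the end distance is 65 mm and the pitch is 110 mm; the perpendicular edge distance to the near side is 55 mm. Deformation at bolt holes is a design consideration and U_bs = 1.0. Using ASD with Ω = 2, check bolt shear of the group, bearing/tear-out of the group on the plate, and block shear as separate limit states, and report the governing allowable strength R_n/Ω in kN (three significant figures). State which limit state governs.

186 kN (block shear governs)

Bolt shear: A_b = π·30²/4 = 706.9 mm²; R_n = 469 × 706.9 × 4 × 1 / 1000 = 1326 kN → 1326 / 2 = 663 kN.
Bearing: edge l_c = 48.5, r_n = 116.4 kN; interior l_c = 77, r_n = 144 kN; R_n = 116.4 + 3·144 = 548.4 kN → 274 kN.
Block shear: A_gv = 1975, A_nv = 1362, A_nt = 187.5 mm²; R_n = min(0.6F_uA_nv, 0.6F_yA_gv) + U_bs·F_u·A_nt = 371.2 kN → 186 kN.
Block shear governs: 186 kN.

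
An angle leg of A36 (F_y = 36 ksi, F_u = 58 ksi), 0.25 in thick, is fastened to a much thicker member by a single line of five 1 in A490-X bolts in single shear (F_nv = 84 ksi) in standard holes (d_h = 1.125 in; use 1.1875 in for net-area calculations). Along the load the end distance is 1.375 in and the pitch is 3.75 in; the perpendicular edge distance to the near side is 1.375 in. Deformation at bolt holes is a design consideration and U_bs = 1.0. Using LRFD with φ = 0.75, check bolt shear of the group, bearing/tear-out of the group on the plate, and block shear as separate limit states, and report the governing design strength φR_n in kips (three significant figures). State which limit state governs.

Bolt shear: A_b = π·1²/4 = 0.7854 in²; R_n = 84 × 0.7854 × 5 × 1 = 329.9 kips → 0.75 × 329.9 = 247 kips.
Bearing: edge l_c = 0.8125, r_n = 14.14 kips; interior l_c = 2.625, r_n = 34.8 kips; R_n = 14.14 + 4·34.8 = 153.3 kips → 115 kips.
Block shear: A_gv = 4.094, A_nv = 2.758, A_nt = 0.1953 in²; R_n = min(0.6F_uA_nv, 0.6F_yA_gv) + U_bs·F_u·A_nt = 99.75 kips → 74.8 kips.
Block shear governs: 74.8 kips.

74.8 kips (block shear governs)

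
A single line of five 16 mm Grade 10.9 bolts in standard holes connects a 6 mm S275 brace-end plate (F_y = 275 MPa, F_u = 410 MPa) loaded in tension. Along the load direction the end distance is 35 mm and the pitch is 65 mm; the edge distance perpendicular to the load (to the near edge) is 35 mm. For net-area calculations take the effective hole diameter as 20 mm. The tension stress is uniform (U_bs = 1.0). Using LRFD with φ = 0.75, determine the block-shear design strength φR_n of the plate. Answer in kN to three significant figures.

265 kN

Shear plane L_v = 35 + 4·65 = 295 mm; A_gv = 295 × 6 = 1770 mm².
A_nv = (295 − 4.5·20) × 6 = 1230 mm².
A_nt = (35 − 0.5·20) × 6 = 150 mm².
0.6 F_u A_nv = 302.6 kN; 0.6 F_y A_gv = 292.1 kN → shear yielding governs the shear term.
R_n = 292.1 + 1.0 × 410 × 150 / 1000 = 353.6 kN.
Design strength φR_n = 0.75 × 353.6 = 265 kN.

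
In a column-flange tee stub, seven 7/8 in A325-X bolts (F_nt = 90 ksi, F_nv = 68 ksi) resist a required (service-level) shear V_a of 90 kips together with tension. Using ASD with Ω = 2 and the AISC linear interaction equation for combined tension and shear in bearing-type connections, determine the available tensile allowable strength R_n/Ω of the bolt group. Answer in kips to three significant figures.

A_b = π·0.875²/4 = 0.6013 in²; f_rv = 90 / (7 × 0.6013) = 21.38 ksi.
F'_nt = 1.3 F_nt − (Ω F_nt / F_nv) f_rv = 1.3·90 − (2·90/68)·21.38 = 60.4 ksi, capped at F_nt → F'_nt = 60.4 ksi.
R_n = F'_nt · A_b · n = 60.4 × 0.6013 × 7 = 254.2 kips.
Allowable strength R_n/Ω = 254.2 / 2 = 127 kips.

127 kips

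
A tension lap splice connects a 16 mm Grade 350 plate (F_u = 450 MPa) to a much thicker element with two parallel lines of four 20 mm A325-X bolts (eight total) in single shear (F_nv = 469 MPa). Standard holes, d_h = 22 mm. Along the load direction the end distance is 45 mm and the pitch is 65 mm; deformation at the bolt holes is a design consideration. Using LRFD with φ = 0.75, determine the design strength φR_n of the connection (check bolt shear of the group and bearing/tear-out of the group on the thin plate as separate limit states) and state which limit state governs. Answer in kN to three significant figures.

Bolt shear: A_b = π·20²/4 = 314.2 mm²; R_n = 469 × 314.2 × 8 × 1 / 1000 = 1179 kN → 0.75 × 1179 = 884 kN.
Bearing (1.2 l_c t F_u ≤ 2.4 d t F_u): upper limit = 2.4·20·16·450 / 1000 = 345.6 kN.
  Edge l_c = 45 − 22/2 = 34 → r_n = 293.8 kN; interior l_c = 65 − 22 = 43 → r_n = 345.6 kN.
  R_n,bearing = 2·293.8 + 6·345.6 = 2661 kN → 0.75 × 2661 = 2000 kN.
Bolt shear governs: 884 kN.

884 kN (bolt shear governs)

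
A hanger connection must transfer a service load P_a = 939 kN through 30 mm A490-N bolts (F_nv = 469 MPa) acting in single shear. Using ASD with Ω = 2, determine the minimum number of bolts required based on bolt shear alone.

A_b = π·30²/4 = 706.9 mm².
Per-bolt allowable strength R_n/Ω = 469 × 706.9 × 1 / 1000 / 2 = 165.8 kN.
n ≥ 939 / 165.8 = 5.665 → use 6 bolts.

6 bolts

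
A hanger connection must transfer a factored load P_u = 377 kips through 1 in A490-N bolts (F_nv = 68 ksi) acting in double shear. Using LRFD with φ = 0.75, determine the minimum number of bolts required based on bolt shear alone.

A_b = π·1²/4 = 0.7854 in².
Per-bolt design strength φR_n = 0.75 × 68 × 0.7854 × 2 = 80.11 kips.
n ≥ 377 / 80.11 = 4.706 → use 5 bolts.

5 bolts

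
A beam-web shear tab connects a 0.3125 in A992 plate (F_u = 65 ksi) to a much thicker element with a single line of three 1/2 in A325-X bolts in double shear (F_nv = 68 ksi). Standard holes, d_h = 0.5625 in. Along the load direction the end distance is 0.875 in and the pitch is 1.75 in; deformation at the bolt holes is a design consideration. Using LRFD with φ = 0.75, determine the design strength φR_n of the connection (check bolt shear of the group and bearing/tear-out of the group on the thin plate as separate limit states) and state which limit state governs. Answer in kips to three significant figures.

Bolt shear: A_b = π·0.5²/4 = 0.1963 in²; R_n = 68 × 0.1963 × 3 × 2 = 80.11 kips → 0.75 × 80.11 = 60.1 kips.
Bearing (1.2 l_c t F_u ≤ 2.4 d t F_u): upper limit = 2.4·0.5·0.3125·65 = 24.38 kips.
  Edge l_c = 0.875 − 0.5625/2 = 0.5938 → r_n = 14.47 kips; interior l_c = 1.75 − 0.5625 = 1.188 → r_n = 24.38 kips.
  R_n,bearing = 1·14.47 + 2·24.38 = 63.22 kips → 0.75 × 63.22 = 47.4 kips.
Bearing governs: 47.4 kips.

47.4 kips (bearing governs)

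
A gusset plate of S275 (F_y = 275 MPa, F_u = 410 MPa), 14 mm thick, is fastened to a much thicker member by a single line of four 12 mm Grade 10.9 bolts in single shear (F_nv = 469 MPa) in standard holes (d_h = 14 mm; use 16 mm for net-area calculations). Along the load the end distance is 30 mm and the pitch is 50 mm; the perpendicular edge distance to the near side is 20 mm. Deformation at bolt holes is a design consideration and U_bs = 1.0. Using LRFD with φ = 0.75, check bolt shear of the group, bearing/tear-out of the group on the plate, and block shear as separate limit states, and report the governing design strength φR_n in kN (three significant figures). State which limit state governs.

159 kN (bolt shear governs)

Bolt shear: A_b = π·12²/4 = 113.1 mm²; R_n = 469 × 113.1 × 4 × 1 / 1000 = 212.2 kN → 0.75 × 212.2 = 159 kN.
Bearing: edge l_c = 23, r_n = 158.4 kN; interior l_c = 36, r_n = 165.3 kN; R_n = 158.4 + 3·165.3 = 654.4 kN → 491 kN.
Block shear: A_gv = 2520, A_nv = 1736, A_nt = 168 mm²; R_n = min(0.6F_uA_nv, 0.6F_yA_gv) + U_bs·F_u·A_nt = 484.7 kN → 364 kN.
Bolt shear governs: 159 kN.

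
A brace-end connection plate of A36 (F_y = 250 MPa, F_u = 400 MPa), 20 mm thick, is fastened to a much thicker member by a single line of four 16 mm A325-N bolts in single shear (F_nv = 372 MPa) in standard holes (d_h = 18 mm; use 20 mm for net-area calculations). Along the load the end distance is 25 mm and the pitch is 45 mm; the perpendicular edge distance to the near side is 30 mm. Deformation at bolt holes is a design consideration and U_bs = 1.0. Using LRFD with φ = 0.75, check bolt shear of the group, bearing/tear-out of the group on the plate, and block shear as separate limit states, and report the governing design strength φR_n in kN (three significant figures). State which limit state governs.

Bolt shear: A_b = π·16²/4 = 201.1 mm²; R_n = 372 × 201.1 × 4 × 1 / 1000 = 299.2 kN → 0.75 × 299.2 = 224 kN.
Bearing: edge l_c = 16, r_n = 153.6 kN; interior l_c = 27, r_n = 259.2 kN; R_n = 153.6 + 3·259.2 = 931.2 kN → 698 kN.
Block shear: A_gv = 3200, A_nv = 1800, A_nt = 400 mm²; R_n = min(0.6F_uA_nv, 0.6F_yA_gv) + U_bs·F_u·A_nt = 592 kN → 444 kN.
Bolt shear governs: 224 kN.

224 kN (bolt shear governs)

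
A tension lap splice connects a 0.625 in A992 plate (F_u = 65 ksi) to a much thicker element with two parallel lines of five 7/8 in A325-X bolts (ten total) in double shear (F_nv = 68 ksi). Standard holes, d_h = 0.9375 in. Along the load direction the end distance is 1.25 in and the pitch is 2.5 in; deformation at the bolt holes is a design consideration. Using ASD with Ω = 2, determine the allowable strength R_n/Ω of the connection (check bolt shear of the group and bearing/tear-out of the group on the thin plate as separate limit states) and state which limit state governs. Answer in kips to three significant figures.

343 kips (bearing governs)

Bolt shear: A_b = π·0.875²/4 = 0.6013 in²; R_n = 68 × 0.6013 × 10 × 2 = 817.8 kips → 817.8 / 2 = 409 kips.
Bearing (1.2 l_c t F_u ≤ 2.4 d t F_u): upper limit = 2.4·0.875·0.625·65 = 85.31 kips.
  Edge l_c = 1.25 − 0.9375/2 = 0.7812 → r_n = 38.09 kips; interior l_c = 2.5 − 0.9375 = 1.562 → r_n = 76.17 kips.
  R_n,bearing = 2·38.09 + 8·76.17 = 685.5 kips → 685.5 / 2 = 343 kips.
Bearing governs: 343 kips.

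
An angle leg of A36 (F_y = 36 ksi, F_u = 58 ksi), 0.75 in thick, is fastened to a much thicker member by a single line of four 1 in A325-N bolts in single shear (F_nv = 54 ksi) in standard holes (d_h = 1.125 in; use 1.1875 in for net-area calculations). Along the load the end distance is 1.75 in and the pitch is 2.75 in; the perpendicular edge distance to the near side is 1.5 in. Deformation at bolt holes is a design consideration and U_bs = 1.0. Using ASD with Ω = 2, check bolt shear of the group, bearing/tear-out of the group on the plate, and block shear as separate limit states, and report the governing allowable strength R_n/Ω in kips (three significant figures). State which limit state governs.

84.8 kips (bolt shear governs)

Bolt shear: A_b = π·1²/4 = 0.7854 in²; R_n = 54 × 0.7854 × 4 × 1 = 169.6 kips → 169.6 / 2 = 84.8 kips.
Bearing: edge l_c = 1.188, r_n = 61.99 kips; interior l_c = 1.625, r_n = 84.82 kips; R_n = 61.99 + 3·84.82 = 316.5 kips → 158 kips.
Block shear: A_gv = 7.5, A_nv = 4.383, A_nt = 0.6797 in²; R_n = min(0.6F_uA_nv, 0.6F_yA_gv) + U_bs·F_u·A_nt = 191.9 kips → 96 kips.
Bolt shear governs: 84.8 kips.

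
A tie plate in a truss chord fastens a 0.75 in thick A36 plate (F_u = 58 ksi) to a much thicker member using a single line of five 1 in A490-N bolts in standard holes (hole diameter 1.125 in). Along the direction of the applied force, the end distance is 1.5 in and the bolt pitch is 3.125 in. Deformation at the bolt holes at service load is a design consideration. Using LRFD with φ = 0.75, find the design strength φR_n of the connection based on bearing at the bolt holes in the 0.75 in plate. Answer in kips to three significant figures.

Per bolt r_n = 1.2 l_c t F_u ≤ 2.4 d t F_u; upper limit = 2.4 × 1 × 0.75 × 58 = 104.4 kips.
Edge bolt: l_c = 1.5 − 1.125/2 = 0.9375 in → 1.2 × 0.9375 × 0.75 × 58 = 48.94 → r_n = 48.94 kips.
Interior bolts: l_c = 3.125 − 1.125 = 2 in → 1.2 × 2 × 0.75 × 58 = 104.4 → r_n = 104.4 kips.
R_n = 1 × 48.94 + 4 × 104.4 = 466.5 kips.
Design strength φR_n = 0.75 × 466.5 = 350 kips.

350 kips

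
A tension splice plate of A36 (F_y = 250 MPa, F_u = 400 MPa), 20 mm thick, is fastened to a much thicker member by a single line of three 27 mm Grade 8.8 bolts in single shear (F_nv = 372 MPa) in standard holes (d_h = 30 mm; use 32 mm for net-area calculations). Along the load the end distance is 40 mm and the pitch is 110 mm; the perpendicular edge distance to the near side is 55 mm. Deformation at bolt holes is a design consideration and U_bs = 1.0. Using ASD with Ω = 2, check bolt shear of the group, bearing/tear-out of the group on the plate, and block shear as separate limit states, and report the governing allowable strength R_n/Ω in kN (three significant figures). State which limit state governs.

319 kN (bolt shear governs)

Bolt shear: A_b = π·27²/4 = 572.6 mm²; R_n = 372 × 572.6 × 3 × 1 / 1000 = 639 kN → 639 / 2 = 319 kN.
Bearing: edge l_c = 25, r_n = 240 kN; interior l_c = 80, r_n = 518.4 kN; R_n = 240 + 2·518.4 = 1277 kN → 638 kN.
Block shear: A_gv = 5200, A_nv = 3600, A_nt = 780 mm²; R_n = min(0.6F_uA_nv, 0.6F_yA_gv) + U_bs·F_u·A_nt = 1092 kN → 546 kN.
Bolt shear governs: 319 kN.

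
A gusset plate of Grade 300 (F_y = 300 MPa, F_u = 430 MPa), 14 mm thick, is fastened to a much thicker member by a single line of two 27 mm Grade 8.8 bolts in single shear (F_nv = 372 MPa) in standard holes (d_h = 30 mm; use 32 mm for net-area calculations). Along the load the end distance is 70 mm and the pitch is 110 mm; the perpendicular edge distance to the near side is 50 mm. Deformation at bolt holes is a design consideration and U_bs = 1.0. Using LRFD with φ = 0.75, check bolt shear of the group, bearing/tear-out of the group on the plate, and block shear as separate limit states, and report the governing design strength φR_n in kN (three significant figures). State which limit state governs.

Bolt shear: A_b = π·27²/4 = 572.6 mm²; R_n = 372 × 572.6 × 2 × 1 / 1000 = 426 kN → 0.75 × 426 = 319 kN.
Bearing: edge l_c = 55, r_n = 390.1 kN; interior l_c = 80, r_n = 390.1 kN; R_n = 390.1 + 1·390.1 = 780.2 kN → 585 kN.
Block shear: A_gv = 2520, A_nv = 1848, A_nt = 476 mm²; R_n = min(0.6F_uA_nv, 0.6F_yA_gv) + U_bs·F_u·A_nt = 658.3 kN → 494 kN.
Bolt shear governs: 319 kN.

319 kN (bolt shear governs)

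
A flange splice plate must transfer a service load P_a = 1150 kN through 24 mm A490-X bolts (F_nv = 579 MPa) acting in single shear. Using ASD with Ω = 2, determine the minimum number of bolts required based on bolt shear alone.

9 bolts

A_b = π·24²/4 = 452.4 mm².
Per-bolt allowable strength R_n/Ω = 579 × 452.4 × 1 / 1000 / 2 = 131 kN.
n ≥ 1150 / 131 = 8.781 → use 9 bolts.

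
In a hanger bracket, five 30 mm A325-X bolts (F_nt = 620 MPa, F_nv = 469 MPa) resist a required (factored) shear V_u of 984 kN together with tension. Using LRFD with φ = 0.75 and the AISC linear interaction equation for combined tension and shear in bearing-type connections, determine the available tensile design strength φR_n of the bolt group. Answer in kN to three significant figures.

A_b = π·30²/4 = 706.9 mm²; f_rv = 984 × 1000 / (5 × 706.9) = 278.4 MPa.
F'_nt = 1.3 F_nt − (F_nt / φF_nv) f_rv = 1.3·620 − (620/(0.75·469))·278.4 = 315.3 MPa, capped at F_nt → F'_nt = 315.3 MPa.
R_n = F'_nt · A_b · n = 315.3 × 706.9 × 5 / 1000 = 1114 kN.
Design strength φR_n = 0.75 × 1114 = 836 kN.

836 kN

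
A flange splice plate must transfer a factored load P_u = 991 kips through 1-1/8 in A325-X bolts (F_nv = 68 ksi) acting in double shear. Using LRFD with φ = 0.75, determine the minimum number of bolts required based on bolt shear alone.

A_b = π·1.125²/4 = 0.994 in².
Per-bolt design strength φR_n = 0.75 × 68 × 0.994 × 2 = 101.4 kips.
n ≥ 991 / 101.4 = 9.774 → use 10 bolts.

10 bolts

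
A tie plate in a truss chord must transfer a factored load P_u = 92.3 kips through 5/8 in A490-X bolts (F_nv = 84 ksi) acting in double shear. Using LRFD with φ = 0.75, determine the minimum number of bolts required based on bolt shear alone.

A_b = π·0.625²/4 = 0.3068 in².
Per-bolt design strength φR_n = 0.75 × 84 × 0.3068 × 2 = 38.66 kips.
n ≥ 92.3 / 38.66 = 2.388 → use 3 bolts.

3 bolts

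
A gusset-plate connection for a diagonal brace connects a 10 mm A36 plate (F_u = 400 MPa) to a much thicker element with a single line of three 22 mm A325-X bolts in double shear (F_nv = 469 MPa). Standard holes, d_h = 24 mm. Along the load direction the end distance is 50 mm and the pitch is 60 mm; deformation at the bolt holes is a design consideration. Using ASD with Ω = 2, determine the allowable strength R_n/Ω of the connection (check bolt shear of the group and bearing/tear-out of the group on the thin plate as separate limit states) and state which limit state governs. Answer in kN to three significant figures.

264 kN (bearing governs)

Bolt shear: A_b = π·22²/4 = 380.1 mm²; R_n = 469 × 380.1 × 3 × 2 / 1000 = 1070 kN → 1070 / 2 = 535 kN.
Bearing (1.2 l_c t F_u ≤ 2.4 d t F_u): upper limit = 2.4·22·10·400 / 1000 = 211.2 kN.
  Edge l_c = 50 − 24/2 = 38 → r_n = 182.4 kN; interior l_c = 60 − 24 = 36 → r_n = 172.8 kN.
  R_n,bearing = 1·182.4 + 2·172.8 = 528 kN → 528 / 2 = 264 kN.
Bearing governs: 264 kN.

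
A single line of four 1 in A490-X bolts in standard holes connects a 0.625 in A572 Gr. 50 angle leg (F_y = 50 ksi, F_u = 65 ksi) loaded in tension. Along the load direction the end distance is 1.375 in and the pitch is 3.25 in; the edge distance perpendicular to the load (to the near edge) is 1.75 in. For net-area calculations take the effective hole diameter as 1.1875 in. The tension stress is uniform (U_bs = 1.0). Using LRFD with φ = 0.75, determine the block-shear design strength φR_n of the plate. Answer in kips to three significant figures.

Shear plane L_v = 1.375 + 3·3.25 = 11.12 in; A_gv = 11.12 × 0.625 = 6.953 in².
A_nv = (11.12 − 3.5·1.1875) × 0.625 = 4.355 in².
A_nt = (1.75 − 0.5·1.1875) × 0.625 = 0.7227 in².
0.6 F_u A_nv = 169.9 kips; 0.6 F_y A_gv = 208.6 kips → shear rupture governs the shear term.
R_n = 169.9 + 1.0 × 65 × 0.7227 = 216.8 kips.
Design strength φR_n = 0.75 × 216.8 = 163 kips.

163 kips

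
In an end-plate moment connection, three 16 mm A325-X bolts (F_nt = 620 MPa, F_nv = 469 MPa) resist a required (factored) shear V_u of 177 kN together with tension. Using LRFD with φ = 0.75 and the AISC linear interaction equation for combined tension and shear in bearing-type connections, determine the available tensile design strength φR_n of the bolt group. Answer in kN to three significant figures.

131 kN

A_b = π·16²/4 = 201.1 mm²; f_rv = 177 × 1000 / (3 × 201.1) = 293.4 MPa.
F'_nt = 1.3 F_nt − (F_nt / φF_nv) f_rv = 1.3·620 − (620/(0.75·469))·293.4 = 288.8 MPa, capped at F_nt → F'_nt = 288.8 MPa.
R_n = F'_nt · A_b · n = 288.8 × 201.1 × 3 / 1000 = 174.2 kN.
Design strength φR_n = 0.75 × 174.2 = 131 kN.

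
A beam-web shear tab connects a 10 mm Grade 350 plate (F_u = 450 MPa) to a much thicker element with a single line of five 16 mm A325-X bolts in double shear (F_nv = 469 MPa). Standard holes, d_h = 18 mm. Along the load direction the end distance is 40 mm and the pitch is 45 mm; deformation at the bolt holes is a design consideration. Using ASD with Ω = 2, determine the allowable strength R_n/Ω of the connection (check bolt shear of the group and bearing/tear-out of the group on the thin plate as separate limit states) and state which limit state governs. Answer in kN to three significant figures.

Bolt shear: A_b = π·16²/4 = 201.1 mm²; R_n = 469 × 201.1 × 5 × 2 / 1000 = 943 kN → 943 / 2 = 471 kN.
Bearing (1.2 l_c t F_u ≤ 2.4 d t F_u): upper limit = 2.4·16·10·450 / 1000 = 172.8 kN.
  Edge l_c = 40 − 18/2 = 31 → r_n = 167.4 kN; interior l_c = 45 − 18 = 27 → r_n = 145.8 kN.
  R_n,bearing = 1·167.4 + 4·145.8 = 750.6 kN → 750.6 / 2 = 375 kN.
Bearing governs: 375 kN.

375 kN (bearing governs)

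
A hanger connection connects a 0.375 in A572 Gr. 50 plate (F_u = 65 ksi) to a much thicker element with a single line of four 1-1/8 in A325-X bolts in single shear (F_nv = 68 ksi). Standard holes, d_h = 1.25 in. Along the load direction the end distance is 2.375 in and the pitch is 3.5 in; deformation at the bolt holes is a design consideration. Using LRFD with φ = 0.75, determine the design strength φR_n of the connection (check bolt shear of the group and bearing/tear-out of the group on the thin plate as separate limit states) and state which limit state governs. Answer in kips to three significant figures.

Bolt shear: A_b = π·1.125²/4 = 0.994 in²; R_n = 68 × 0.994 × 4 × 1 = 270.4 kips → 0.75 × 270.4 = 203 kips.
Bearing (1.2 l_c t F_u ≤ 2.4 d t F_u): upper limit = 2.4·1.125·0.375·65 = 65.81 kips.
  Edge l_c = 2.375 − 1.25/2 = 1.75 → r_n = 51.19 kips; interior l_c = 3.5 − 1.25 = 2.25 → r_n = 65.81 kips.
  R_n,bearing = 1·51.19 + 3·65.81 = 248.6 kips → 0.75 × 248.6 = 186 kips.
Bearing governs: 186 kips.

186 kips (bearing governs)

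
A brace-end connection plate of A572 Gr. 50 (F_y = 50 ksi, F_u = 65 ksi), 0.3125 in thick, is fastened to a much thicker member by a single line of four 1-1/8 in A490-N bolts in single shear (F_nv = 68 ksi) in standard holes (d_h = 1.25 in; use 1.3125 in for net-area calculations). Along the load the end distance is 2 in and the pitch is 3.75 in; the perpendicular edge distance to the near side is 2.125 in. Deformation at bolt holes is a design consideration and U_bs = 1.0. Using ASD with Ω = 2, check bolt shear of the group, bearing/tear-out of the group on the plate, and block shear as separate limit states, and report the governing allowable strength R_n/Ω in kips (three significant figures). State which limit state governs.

Bolt shear: A_b = π·1.125²/4 = 0.994 in²; R_n = 68 × 0.994 × 4 × 1 = 270.4 kips → 270.4 / 2 = 135 kips.
Bearing: edge l_c = 1.375, r_n = 33.52 kips; interior l_c = 2.5, r_n = 54.84 kips; R_n = 33.52 + 3·54.84 = 198 kips → 99 kips.
Block shear: A_gv = 4.141, A_nv = 2.705, A_nt = 0.459 in²; R_n = min(0.6F_uA_nv, 0.6F_yA_gv) + U_bs·F_u·A_nt = 135.3 kips → 67.7 kips.
Block shear governs: 67.7 kips.

67.7 kips (block shear governs)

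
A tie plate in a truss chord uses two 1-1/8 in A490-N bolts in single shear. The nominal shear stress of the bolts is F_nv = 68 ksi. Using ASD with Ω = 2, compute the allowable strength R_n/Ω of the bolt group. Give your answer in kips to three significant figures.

A_b = π × 1.125² / 4 = 0.994 in².
R_n = F_nv · A_b · n · n_s = 68 × 0.994 × 2 × 1 = 135.2 kips.
Allowable strength R_n/Ω = 135.2 / 2 = 67.6 kips.

67.6 kips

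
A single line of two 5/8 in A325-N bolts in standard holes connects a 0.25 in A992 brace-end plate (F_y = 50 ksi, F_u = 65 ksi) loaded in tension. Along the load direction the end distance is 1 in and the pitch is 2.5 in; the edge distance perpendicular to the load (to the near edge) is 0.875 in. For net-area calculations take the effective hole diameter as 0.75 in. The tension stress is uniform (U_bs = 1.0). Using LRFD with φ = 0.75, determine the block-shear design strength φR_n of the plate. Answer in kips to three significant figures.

23.5 kips

Shear plane L_v = 1 + 1·2.5 = 3.5 in; A_gv = 3.5 × 0.25 = 0.875 in².
A_nv = (3.5 − 1.5·0.75) × 0.25 = 0.5938 in².
A_nt = (0.875 − 0.5·0.75) × 0.25 = 0.125 in².
0.6 F_u A_nv = 23.16 kips; 0.6 F_y A_gv = 26.25 kips → shear rupture governs the shear term.
R_n = 23.16 + 1.0 × 65 × 0.125 = 31.28 kips.
Design strength φR_n = 0.75 × 31.28 = 23.5 kips.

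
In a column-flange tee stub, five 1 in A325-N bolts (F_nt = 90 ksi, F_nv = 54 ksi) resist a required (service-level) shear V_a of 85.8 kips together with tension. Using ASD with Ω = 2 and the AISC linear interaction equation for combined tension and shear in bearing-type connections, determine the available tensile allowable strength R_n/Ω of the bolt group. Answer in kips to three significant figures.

A_b = π·1²/4 = 0.7854 in²; f_rv = 85.8 / (5 × 0.7854) = 21.85 ksi.
F'_nt = 1.3 F_nt − (Ω F_nt / F_nv) f_rv = 1.3·90 − (2·90/54)·21.85 = 44.17 ksi, capped at F_nt → F'_nt = 44.17 ksi.
R_n = F'_nt · A_b · n = 44.17 × 0.7854 × 5 = 173.5 kips.
Allowable strength R_n/Ω = 173.5 / 2 = 86.7 kips.

86.7 kips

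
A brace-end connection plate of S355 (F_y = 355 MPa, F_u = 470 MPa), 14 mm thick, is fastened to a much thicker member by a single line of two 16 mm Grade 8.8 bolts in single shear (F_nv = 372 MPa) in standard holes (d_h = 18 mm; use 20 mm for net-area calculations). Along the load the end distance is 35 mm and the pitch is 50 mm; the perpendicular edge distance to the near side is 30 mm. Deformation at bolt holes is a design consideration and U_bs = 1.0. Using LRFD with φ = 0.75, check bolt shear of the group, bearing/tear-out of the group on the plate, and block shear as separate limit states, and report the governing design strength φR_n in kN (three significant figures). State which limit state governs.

Bolt shear: A_b = π·16²/4 = 201.1 mm²; R_n = 372 × 201.1 × 2 × 1 / 1000 = 149.6 kN → 0.75 × 149.6 = 112 kN.
Bearing: edge l_c = 26, r_n = 205.3 kN; interior l_c = 32, r_n = 252.7 kN; R_n = 205.3 + 1·252.7 = 458 kN → 343 kN.
Block shear: A_gv = 1190, A_nv = 770, A_nt = 280 mm²; R_n = min(0.6F_uA_nv, 0.6F_yA_gv) + U_bs·F_u·A_nt = 348.7 kN → 262 kN.
Bolt shear governs: 112 kN.

112 kN (bolt shear governs)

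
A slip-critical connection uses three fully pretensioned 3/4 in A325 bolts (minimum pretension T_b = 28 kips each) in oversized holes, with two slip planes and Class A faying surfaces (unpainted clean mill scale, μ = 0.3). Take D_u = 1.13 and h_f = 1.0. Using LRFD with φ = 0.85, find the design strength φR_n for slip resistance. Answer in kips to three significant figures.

48.4 kips

R_n = μ · D_u · h_f · T_b · n_s · n_b = 0.3 × 1.13 × 1.0 × 28 × 2 × 3 = 56.95 kips.
Design strength φR_n = 0.85 × 56.95 = 48.4 kips.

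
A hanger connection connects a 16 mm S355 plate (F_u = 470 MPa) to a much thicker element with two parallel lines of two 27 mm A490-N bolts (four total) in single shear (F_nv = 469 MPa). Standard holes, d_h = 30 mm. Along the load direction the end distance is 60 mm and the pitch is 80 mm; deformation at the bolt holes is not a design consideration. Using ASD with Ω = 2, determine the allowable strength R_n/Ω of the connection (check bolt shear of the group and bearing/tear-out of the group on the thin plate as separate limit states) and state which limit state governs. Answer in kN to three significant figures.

537 kN (bolt shear governs)

Bolt shear: A_b = π·27²/4 = 572.6 mm²; R_n = 469 × 572.6 × 4 × 1 / 1000 = 1074 kN → 1074 / 2 = 537 kN.
Bearing (1.5 l_c t F_u ≤ 3.0 d t F_u): upper limit = 3.0·27·16·470 / 1000 = 609.1 kN.
  Edge l_c = 60 − 30/2 = 45 → r_n = 507.6 kN; interior l_c = 80 − 30 = 50 → r_n = 564 kN.
  R_n,bearing = 2·507.6 + 2·564 = 2143 kN → 2143 / 2 = 1070 kN.
Bolt shear governs: 537 kN.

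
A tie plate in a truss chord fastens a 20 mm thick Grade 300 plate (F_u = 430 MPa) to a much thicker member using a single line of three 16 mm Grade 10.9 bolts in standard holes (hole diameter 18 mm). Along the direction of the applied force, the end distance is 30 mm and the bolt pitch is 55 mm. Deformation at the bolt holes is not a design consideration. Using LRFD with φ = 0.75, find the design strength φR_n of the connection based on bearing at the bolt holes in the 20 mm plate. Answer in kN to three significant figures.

822 kN

Per bolt r_n = 1.5 l_c t F_u ≤ 3.0 d t F_u; upper limit = 3.0 × 16 × 20 × 430 / 1000 = 412.8 kN.
Edge bolt: l_c = 30 − 18/2 = 21 mm → 1.5 × 21 × 20 × 430 / 1000 = 270.9 → r_n = 270.9 kN.
Interior bolts: l_c = 55 − 18 = 37 mm → 1.5 × 37 × 20 × 430 / 1000 = 477.3 → r_n = 412.8 kN.
R_n = 1 × 270.9 + 2 × 412.8 = 1096 kN.
Design strength φR_n = 0.75 × 1096 = 822 kN.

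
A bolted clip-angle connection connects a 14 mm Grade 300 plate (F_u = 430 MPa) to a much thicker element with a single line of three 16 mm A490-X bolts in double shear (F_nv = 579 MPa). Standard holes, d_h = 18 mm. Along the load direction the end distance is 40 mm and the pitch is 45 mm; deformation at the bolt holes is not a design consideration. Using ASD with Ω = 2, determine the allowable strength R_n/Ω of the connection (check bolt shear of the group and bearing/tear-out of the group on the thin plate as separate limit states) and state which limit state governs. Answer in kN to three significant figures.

Bolt shear: A_b = π·16²/4 = 201.1 mm²; R_n = 579 × 201.1 × 3 × 2 / 1000 = 698.5 kN → 698.5 / 2 = 349 kN.
Bearing (1.5 l_c t F_u ≤ 3.0 d t F_u): upper limit = 3.0·16·14·430 / 1000 = 289 kN.
  Edge l_c = 40 − 18/2 = 31 → r_n = 279.9 kN; interior l_c = 45 − 18 = 27 → r_n = 243.8 kN.
  R_n,bearing = 1·279.9 + 2·243.8 = 767.5 kN → 767.5 / 2 = 384 kN.
Bolt shear governs: 349 kN.

349 kN (bolt shear governs)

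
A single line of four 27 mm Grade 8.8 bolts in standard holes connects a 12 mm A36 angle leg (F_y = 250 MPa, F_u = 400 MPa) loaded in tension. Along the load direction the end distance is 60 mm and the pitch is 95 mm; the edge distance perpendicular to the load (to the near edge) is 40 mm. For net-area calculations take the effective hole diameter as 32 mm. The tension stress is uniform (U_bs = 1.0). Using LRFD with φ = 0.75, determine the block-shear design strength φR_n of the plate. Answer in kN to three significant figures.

Shear plane L_v = 60 + 3·95 = 345 mm; A_gv = 345 × 12 = 4140 mm².
A_nv = (345 − 3.5·32) × 12 = 2796 mm².
A_nt = (40 − 0.5·32) × 12 = 288 mm².
0.6 F_u A_nv = 671 kN; 0.6 F_y A_gv = 621 kN → shear yielding governs the shear term.
R_n = 621 + 1.0 × 400 × 288 / 1000 = 736.2 kN.
Design strength φR_n = 0.75 × 736.2 = 552 kN.

552 kN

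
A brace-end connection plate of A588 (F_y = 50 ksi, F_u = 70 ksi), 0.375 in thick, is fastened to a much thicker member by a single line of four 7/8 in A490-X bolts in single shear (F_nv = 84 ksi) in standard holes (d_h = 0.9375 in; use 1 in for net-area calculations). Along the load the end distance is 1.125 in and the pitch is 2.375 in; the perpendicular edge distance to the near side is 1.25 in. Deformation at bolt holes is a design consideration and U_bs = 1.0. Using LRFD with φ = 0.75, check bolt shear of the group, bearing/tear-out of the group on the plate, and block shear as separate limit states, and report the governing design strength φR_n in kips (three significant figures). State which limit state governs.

70.9 kips (block shear governs)

Bolt shear: A_b = π·0.875²/4 = 0.6013 in²; R_n = 84 × 0.6013 × 4 × 1 = 202 kips → 0.75 × 202 = 152 kips.
Bearing: edge l_c = 0.6562, r_n = 20.67 kips; interior l_c = 1.438, r_n = 45.28 kips; R_n = 20.67 + 3·45.28 = 156.5 kips → 117 kips.
Block shear: A_gv = 3.094, A_nv = 1.781, A_nt = 0.2812 in²; R_n = min(0.6F_uA_nv, 0.6F_yA_gv) + U_bs·F_u·A_nt = 94.5 kips → 70.9 kips.
Block shear governs: 70.9 kips.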